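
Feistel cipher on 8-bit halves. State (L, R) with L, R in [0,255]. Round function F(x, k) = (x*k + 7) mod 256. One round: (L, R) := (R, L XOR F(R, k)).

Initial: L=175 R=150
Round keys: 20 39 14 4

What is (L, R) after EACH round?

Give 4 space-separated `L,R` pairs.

Answer: 150,16 16,225 225,69 69,250

Derivation:
Round 1 (k=20): L=150 R=16
Round 2 (k=39): L=16 R=225
Round 3 (k=14): L=225 R=69
Round 4 (k=4): L=69 R=250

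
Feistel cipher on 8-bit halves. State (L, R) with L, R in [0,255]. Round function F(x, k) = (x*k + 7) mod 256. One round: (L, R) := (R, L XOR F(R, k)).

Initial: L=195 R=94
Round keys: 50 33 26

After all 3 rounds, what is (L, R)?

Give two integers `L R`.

Round 1 (k=50): L=94 R=160
Round 2 (k=33): L=160 R=249
Round 3 (k=26): L=249 R=241

Answer: 249 241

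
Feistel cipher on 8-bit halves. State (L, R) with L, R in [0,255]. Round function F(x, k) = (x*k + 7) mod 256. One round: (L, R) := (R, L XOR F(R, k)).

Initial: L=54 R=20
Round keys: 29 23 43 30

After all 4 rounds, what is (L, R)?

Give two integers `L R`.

Answer: 4 41

Derivation:
Round 1 (k=29): L=20 R=125
Round 2 (k=23): L=125 R=86
Round 3 (k=43): L=86 R=4
Round 4 (k=30): L=4 R=41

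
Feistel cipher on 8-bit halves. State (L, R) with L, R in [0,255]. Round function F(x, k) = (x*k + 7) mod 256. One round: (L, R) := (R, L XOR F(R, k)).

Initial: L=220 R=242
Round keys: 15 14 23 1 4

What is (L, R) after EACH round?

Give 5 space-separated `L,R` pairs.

Round 1 (k=15): L=242 R=233
Round 2 (k=14): L=233 R=55
Round 3 (k=23): L=55 R=17
Round 4 (k=1): L=17 R=47
Round 5 (k=4): L=47 R=210

Answer: 242,233 233,55 55,17 17,47 47,210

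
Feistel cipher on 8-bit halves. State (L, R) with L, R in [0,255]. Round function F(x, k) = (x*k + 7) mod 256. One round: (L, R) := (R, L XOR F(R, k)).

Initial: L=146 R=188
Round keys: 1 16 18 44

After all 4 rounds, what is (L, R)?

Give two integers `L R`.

Answer: 92 124

Derivation:
Round 1 (k=1): L=188 R=81
Round 2 (k=16): L=81 R=171
Round 3 (k=18): L=171 R=92
Round 4 (k=44): L=92 R=124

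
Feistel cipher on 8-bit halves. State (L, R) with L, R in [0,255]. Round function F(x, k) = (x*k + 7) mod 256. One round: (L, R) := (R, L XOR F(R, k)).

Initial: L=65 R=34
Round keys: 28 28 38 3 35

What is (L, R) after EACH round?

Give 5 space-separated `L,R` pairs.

Answer: 34,254 254,237 237,203 203,133 133,253

Derivation:
Round 1 (k=28): L=34 R=254
Round 2 (k=28): L=254 R=237
Round 3 (k=38): L=237 R=203
Round 4 (k=3): L=203 R=133
Round 5 (k=35): L=133 R=253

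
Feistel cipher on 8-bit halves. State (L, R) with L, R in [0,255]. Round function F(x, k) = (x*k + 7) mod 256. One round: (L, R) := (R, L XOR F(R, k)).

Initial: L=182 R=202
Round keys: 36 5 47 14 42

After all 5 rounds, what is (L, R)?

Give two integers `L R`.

Round 1 (k=36): L=202 R=217
Round 2 (k=5): L=217 R=142
Round 3 (k=47): L=142 R=192
Round 4 (k=14): L=192 R=9
Round 5 (k=42): L=9 R=65

Answer: 9 65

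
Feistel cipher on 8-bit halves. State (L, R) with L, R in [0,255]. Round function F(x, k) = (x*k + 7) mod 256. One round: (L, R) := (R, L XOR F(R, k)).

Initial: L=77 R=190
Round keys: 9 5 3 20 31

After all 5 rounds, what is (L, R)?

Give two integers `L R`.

Answer: 14 107

Derivation:
Round 1 (k=9): L=190 R=248
Round 2 (k=5): L=248 R=97
Round 3 (k=3): L=97 R=210
Round 4 (k=20): L=210 R=14
Round 5 (k=31): L=14 R=107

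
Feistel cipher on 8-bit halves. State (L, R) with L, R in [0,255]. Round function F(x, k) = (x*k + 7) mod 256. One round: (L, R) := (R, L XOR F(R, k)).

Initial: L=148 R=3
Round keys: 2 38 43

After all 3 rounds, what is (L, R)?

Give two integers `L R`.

Answer: 190 104

Derivation:
Round 1 (k=2): L=3 R=153
Round 2 (k=38): L=153 R=190
Round 3 (k=43): L=190 R=104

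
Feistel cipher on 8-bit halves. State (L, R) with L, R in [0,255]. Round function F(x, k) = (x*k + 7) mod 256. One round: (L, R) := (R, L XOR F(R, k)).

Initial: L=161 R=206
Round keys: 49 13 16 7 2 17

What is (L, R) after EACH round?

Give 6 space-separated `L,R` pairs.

Answer: 206,212 212,5 5,131 131,153 153,186 186,248

Derivation:
Round 1 (k=49): L=206 R=212
Round 2 (k=13): L=212 R=5
Round 3 (k=16): L=5 R=131
Round 4 (k=7): L=131 R=153
Round 5 (k=2): L=153 R=186
Round 6 (k=17): L=186 R=248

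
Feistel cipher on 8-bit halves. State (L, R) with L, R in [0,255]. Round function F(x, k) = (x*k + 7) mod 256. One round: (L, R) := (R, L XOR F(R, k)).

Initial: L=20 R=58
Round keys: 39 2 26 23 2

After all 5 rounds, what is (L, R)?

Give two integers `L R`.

Round 1 (k=39): L=58 R=201
Round 2 (k=2): L=201 R=163
Round 3 (k=26): L=163 R=92
Round 4 (k=23): L=92 R=232
Round 5 (k=2): L=232 R=139

Answer: 232 139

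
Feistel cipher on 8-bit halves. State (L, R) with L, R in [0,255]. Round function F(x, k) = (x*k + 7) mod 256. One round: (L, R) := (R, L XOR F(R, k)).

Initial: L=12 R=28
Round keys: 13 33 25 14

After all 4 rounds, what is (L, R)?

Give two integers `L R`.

Round 1 (k=13): L=28 R=127
Round 2 (k=33): L=127 R=122
Round 3 (k=25): L=122 R=142
Round 4 (k=14): L=142 R=177

Answer: 142 177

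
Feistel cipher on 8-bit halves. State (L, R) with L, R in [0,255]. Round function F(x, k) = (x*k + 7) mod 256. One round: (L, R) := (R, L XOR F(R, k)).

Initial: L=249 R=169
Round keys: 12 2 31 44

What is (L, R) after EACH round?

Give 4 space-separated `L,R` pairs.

Answer: 169,10 10,178 178,159 159,233

Derivation:
Round 1 (k=12): L=169 R=10
Round 2 (k=2): L=10 R=178
Round 3 (k=31): L=178 R=159
Round 4 (k=44): L=159 R=233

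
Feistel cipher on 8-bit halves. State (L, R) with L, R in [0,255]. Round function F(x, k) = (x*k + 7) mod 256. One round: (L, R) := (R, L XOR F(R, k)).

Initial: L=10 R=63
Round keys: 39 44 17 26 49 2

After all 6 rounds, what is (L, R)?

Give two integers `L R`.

Answer: 253 152

Derivation:
Round 1 (k=39): L=63 R=170
Round 2 (k=44): L=170 R=0
Round 3 (k=17): L=0 R=173
Round 4 (k=26): L=173 R=153
Round 5 (k=49): L=153 R=253
Round 6 (k=2): L=253 R=152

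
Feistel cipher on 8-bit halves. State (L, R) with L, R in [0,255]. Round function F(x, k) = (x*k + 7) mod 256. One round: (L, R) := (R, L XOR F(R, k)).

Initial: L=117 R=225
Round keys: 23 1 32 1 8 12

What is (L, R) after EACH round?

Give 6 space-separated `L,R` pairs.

Round 1 (k=23): L=225 R=75
Round 2 (k=1): L=75 R=179
Round 3 (k=32): L=179 R=44
Round 4 (k=1): L=44 R=128
Round 5 (k=8): L=128 R=43
Round 6 (k=12): L=43 R=139

Answer: 225,75 75,179 179,44 44,128 128,43 43,139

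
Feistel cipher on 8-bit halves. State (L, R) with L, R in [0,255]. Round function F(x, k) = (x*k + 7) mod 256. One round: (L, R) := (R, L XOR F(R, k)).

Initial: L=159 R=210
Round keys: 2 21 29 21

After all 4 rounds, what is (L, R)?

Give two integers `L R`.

Answer: 104 22

Derivation:
Round 1 (k=2): L=210 R=52
Round 2 (k=21): L=52 R=153
Round 3 (k=29): L=153 R=104
Round 4 (k=21): L=104 R=22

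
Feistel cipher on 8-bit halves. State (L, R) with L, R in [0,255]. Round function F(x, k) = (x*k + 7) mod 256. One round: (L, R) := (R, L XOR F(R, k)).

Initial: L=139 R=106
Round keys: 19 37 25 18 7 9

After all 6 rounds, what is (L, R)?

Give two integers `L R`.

Round 1 (k=19): L=106 R=110
Round 2 (k=37): L=110 R=135
Round 3 (k=25): L=135 R=88
Round 4 (k=18): L=88 R=176
Round 5 (k=7): L=176 R=143
Round 6 (k=9): L=143 R=190

Answer: 143 190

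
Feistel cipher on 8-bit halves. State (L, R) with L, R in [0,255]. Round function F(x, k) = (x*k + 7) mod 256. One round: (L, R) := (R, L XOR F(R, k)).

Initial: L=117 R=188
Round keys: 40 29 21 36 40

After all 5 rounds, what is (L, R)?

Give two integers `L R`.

Round 1 (k=40): L=188 R=18
Round 2 (k=29): L=18 R=173
Round 3 (k=21): L=173 R=42
Round 4 (k=36): L=42 R=66
Round 5 (k=40): L=66 R=125

Answer: 66 125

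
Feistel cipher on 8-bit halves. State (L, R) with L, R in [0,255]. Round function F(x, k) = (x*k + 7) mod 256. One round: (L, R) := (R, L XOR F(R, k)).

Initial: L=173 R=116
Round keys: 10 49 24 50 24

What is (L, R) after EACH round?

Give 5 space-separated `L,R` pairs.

Round 1 (k=10): L=116 R=34
Round 2 (k=49): L=34 R=253
Round 3 (k=24): L=253 R=157
Round 4 (k=50): L=157 R=76
Round 5 (k=24): L=76 R=186

Answer: 116,34 34,253 253,157 157,76 76,186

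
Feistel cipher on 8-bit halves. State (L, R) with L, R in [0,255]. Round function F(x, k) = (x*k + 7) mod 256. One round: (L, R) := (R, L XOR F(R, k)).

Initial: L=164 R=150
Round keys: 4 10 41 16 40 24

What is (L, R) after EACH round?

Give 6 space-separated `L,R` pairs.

Answer: 150,251 251,67 67,57 57,212 212,30 30,3

Derivation:
Round 1 (k=4): L=150 R=251
Round 2 (k=10): L=251 R=67
Round 3 (k=41): L=67 R=57
Round 4 (k=16): L=57 R=212
Round 5 (k=40): L=212 R=30
Round 6 (k=24): L=30 R=3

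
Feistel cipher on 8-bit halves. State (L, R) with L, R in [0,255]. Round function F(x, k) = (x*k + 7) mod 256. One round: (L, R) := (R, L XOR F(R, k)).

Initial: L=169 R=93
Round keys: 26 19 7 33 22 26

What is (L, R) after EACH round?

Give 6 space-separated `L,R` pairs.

Answer: 93,208 208,42 42,253 253,142 142,198 198,173

Derivation:
Round 1 (k=26): L=93 R=208
Round 2 (k=19): L=208 R=42
Round 3 (k=7): L=42 R=253
Round 4 (k=33): L=253 R=142
Round 5 (k=22): L=142 R=198
Round 6 (k=26): L=198 R=173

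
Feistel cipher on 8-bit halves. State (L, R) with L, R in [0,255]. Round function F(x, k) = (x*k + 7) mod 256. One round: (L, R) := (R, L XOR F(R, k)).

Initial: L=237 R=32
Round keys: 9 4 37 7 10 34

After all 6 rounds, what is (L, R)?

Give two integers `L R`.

Round 1 (k=9): L=32 R=202
Round 2 (k=4): L=202 R=15
Round 3 (k=37): L=15 R=248
Round 4 (k=7): L=248 R=192
Round 5 (k=10): L=192 R=127
Round 6 (k=34): L=127 R=37

Answer: 127 37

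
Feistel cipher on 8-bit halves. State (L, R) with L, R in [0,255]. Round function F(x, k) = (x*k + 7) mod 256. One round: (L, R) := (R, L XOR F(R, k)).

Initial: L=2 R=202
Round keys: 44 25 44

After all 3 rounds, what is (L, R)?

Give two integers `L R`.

Answer: 182 242

Derivation:
Round 1 (k=44): L=202 R=189
Round 2 (k=25): L=189 R=182
Round 3 (k=44): L=182 R=242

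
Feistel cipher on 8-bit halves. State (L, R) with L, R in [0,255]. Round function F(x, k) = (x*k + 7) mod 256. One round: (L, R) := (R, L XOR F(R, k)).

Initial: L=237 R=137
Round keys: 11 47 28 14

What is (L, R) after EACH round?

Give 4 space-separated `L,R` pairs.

Answer: 137,7 7,217 217,196 196,102

Derivation:
Round 1 (k=11): L=137 R=7
Round 2 (k=47): L=7 R=217
Round 3 (k=28): L=217 R=196
Round 4 (k=14): L=196 R=102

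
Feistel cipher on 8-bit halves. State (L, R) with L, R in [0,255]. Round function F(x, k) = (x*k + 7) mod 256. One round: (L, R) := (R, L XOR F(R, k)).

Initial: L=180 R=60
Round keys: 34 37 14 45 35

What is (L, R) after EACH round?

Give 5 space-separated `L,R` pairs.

Round 1 (k=34): L=60 R=75
Round 2 (k=37): L=75 R=226
Round 3 (k=14): L=226 R=40
Round 4 (k=45): L=40 R=237
Round 5 (k=35): L=237 R=70

Answer: 60,75 75,226 226,40 40,237 237,70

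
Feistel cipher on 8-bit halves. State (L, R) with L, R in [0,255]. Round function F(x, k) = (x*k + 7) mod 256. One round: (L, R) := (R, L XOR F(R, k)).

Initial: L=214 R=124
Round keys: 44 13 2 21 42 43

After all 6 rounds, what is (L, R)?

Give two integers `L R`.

Round 1 (k=44): L=124 R=129
Round 2 (k=13): L=129 R=232
Round 3 (k=2): L=232 R=86
Round 4 (k=21): L=86 R=253
Round 5 (k=42): L=253 R=223
Round 6 (k=43): L=223 R=129

Answer: 223 129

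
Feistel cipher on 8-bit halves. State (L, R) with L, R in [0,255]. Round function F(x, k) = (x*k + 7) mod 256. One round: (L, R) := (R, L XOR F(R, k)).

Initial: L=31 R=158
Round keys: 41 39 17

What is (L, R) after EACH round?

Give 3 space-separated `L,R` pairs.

Round 1 (k=41): L=158 R=74
Round 2 (k=39): L=74 R=211
Round 3 (k=17): L=211 R=64

Answer: 158,74 74,211 211,64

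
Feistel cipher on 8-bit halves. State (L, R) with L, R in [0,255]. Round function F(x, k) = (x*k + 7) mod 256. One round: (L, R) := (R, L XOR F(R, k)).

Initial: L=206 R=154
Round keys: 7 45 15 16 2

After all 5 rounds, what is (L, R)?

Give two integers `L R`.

Round 1 (k=7): L=154 R=243
Round 2 (k=45): L=243 R=36
Round 3 (k=15): L=36 R=208
Round 4 (k=16): L=208 R=35
Round 5 (k=2): L=35 R=157

Answer: 35 157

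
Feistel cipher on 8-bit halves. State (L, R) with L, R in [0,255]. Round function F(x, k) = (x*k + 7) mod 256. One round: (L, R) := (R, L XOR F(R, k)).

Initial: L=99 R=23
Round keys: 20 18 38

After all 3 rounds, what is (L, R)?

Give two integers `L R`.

Round 1 (k=20): L=23 R=176
Round 2 (k=18): L=176 R=112
Round 3 (k=38): L=112 R=23

Answer: 112 23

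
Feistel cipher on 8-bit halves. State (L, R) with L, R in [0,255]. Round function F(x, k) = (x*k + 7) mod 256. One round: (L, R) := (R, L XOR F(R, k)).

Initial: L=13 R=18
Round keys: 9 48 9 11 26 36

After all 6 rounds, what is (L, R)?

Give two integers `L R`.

Round 1 (k=9): L=18 R=164
Round 2 (k=48): L=164 R=213
Round 3 (k=9): L=213 R=32
Round 4 (k=11): L=32 R=178
Round 5 (k=26): L=178 R=59
Round 6 (k=36): L=59 R=225

Answer: 59 225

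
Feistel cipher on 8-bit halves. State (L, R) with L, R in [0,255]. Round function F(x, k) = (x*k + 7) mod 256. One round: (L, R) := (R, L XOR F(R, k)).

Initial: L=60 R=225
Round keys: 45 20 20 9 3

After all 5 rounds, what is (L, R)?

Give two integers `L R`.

Answer: 80 32

Derivation:
Round 1 (k=45): L=225 R=168
Round 2 (k=20): L=168 R=198
Round 3 (k=20): L=198 R=215
Round 4 (k=9): L=215 R=80
Round 5 (k=3): L=80 R=32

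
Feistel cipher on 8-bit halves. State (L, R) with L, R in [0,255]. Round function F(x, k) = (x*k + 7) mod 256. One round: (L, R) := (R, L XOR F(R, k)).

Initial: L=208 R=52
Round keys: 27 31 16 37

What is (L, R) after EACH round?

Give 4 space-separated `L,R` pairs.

Round 1 (k=27): L=52 R=83
Round 2 (k=31): L=83 R=32
Round 3 (k=16): L=32 R=84
Round 4 (k=37): L=84 R=11

Answer: 52,83 83,32 32,84 84,11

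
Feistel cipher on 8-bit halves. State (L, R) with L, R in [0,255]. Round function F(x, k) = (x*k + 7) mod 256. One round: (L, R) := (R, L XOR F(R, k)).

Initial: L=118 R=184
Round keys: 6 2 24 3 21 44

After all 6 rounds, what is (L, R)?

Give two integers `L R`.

Answer: 201 35

Derivation:
Round 1 (k=6): L=184 R=33
Round 2 (k=2): L=33 R=241
Round 3 (k=24): L=241 R=190
Round 4 (k=3): L=190 R=176
Round 5 (k=21): L=176 R=201
Round 6 (k=44): L=201 R=35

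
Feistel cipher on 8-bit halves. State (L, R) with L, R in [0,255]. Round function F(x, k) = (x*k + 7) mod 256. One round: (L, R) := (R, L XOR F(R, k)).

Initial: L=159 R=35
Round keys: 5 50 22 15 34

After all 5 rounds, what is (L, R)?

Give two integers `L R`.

Answer: 55 223

Derivation:
Round 1 (k=5): L=35 R=41
Round 2 (k=50): L=41 R=42
Round 3 (k=22): L=42 R=138
Round 4 (k=15): L=138 R=55
Round 5 (k=34): L=55 R=223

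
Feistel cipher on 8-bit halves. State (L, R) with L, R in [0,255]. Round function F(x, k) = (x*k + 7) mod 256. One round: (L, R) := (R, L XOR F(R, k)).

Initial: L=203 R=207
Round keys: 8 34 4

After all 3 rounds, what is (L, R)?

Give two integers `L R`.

Round 1 (k=8): L=207 R=180
Round 2 (k=34): L=180 R=32
Round 3 (k=4): L=32 R=51

Answer: 32 51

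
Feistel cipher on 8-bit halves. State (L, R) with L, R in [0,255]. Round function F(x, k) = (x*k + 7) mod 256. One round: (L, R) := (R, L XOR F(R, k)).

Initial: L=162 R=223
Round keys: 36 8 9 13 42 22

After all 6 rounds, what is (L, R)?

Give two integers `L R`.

Round 1 (k=36): L=223 R=193
Round 2 (k=8): L=193 R=208
Round 3 (k=9): L=208 R=150
Round 4 (k=13): L=150 R=117
Round 5 (k=42): L=117 R=175
Round 6 (k=22): L=175 R=100

Answer: 175 100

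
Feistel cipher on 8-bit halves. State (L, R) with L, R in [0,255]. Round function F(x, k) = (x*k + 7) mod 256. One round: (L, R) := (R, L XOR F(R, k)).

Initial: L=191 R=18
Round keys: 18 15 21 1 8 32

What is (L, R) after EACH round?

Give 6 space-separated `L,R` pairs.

Answer: 18,244 244,65 65,168 168,238 238,223 223,9

Derivation:
Round 1 (k=18): L=18 R=244
Round 2 (k=15): L=244 R=65
Round 3 (k=21): L=65 R=168
Round 4 (k=1): L=168 R=238
Round 5 (k=8): L=238 R=223
Round 6 (k=32): L=223 R=9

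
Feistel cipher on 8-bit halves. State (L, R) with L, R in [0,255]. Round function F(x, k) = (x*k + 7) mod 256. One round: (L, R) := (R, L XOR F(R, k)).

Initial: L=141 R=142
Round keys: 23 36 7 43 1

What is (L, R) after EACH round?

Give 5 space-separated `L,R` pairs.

Answer: 142,68 68,25 25,242 242,180 180,73

Derivation:
Round 1 (k=23): L=142 R=68
Round 2 (k=36): L=68 R=25
Round 3 (k=7): L=25 R=242
Round 4 (k=43): L=242 R=180
Round 5 (k=1): L=180 R=73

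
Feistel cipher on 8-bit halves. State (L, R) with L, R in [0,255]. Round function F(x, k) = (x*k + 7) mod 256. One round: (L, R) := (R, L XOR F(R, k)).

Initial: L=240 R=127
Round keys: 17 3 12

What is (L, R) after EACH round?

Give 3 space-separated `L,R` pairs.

Answer: 127,134 134,230 230,73

Derivation:
Round 1 (k=17): L=127 R=134
Round 2 (k=3): L=134 R=230
Round 3 (k=12): L=230 R=73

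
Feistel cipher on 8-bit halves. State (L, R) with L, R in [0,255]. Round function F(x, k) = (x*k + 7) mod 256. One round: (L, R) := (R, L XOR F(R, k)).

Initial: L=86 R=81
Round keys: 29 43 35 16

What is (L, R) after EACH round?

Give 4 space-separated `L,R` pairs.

Round 1 (k=29): L=81 R=98
Round 2 (k=43): L=98 R=44
Round 3 (k=35): L=44 R=105
Round 4 (k=16): L=105 R=187

Answer: 81,98 98,44 44,105 105,187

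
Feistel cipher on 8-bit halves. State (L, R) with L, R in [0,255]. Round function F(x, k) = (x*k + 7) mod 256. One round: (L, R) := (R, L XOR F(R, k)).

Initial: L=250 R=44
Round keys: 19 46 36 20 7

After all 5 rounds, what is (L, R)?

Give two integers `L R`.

Answer: 118 251

Derivation:
Round 1 (k=19): L=44 R=177
Round 2 (k=46): L=177 R=249
Round 3 (k=36): L=249 R=186
Round 4 (k=20): L=186 R=118
Round 5 (k=7): L=118 R=251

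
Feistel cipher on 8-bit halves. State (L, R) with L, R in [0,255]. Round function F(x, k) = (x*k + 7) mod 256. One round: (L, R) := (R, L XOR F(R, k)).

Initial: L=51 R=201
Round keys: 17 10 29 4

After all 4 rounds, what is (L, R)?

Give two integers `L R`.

Answer: 176 75

Derivation:
Round 1 (k=17): L=201 R=83
Round 2 (k=10): L=83 R=140
Round 3 (k=29): L=140 R=176
Round 4 (k=4): L=176 R=75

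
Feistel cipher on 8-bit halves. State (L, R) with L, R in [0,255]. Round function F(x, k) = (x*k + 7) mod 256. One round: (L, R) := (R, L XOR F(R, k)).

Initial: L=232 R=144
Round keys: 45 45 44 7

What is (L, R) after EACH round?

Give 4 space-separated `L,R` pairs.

Round 1 (k=45): L=144 R=191
Round 2 (k=45): L=191 R=10
Round 3 (k=44): L=10 R=0
Round 4 (k=7): L=0 R=13

Answer: 144,191 191,10 10,0 0,13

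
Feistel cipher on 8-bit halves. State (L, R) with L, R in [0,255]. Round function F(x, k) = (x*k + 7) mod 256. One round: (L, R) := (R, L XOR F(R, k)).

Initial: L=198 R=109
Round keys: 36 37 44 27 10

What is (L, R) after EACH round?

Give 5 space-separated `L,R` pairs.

Answer: 109,157 157,213 213,62 62,68 68,145

Derivation:
Round 1 (k=36): L=109 R=157
Round 2 (k=37): L=157 R=213
Round 3 (k=44): L=213 R=62
Round 4 (k=27): L=62 R=68
Round 5 (k=10): L=68 R=145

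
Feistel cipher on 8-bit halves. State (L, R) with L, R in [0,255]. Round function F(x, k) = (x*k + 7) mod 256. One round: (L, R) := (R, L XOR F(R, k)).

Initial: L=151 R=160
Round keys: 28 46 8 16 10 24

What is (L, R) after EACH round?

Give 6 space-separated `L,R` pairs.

Answer: 160,16 16,71 71,47 47,176 176,200 200,119

Derivation:
Round 1 (k=28): L=160 R=16
Round 2 (k=46): L=16 R=71
Round 3 (k=8): L=71 R=47
Round 4 (k=16): L=47 R=176
Round 5 (k=10): L=176 R=200
Round 6 (k=24): L=200 R=119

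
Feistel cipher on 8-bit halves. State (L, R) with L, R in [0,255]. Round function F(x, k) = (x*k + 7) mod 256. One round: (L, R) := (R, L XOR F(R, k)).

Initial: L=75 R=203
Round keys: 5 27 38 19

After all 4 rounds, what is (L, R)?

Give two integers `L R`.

Answer: 16 226

Derivation:
Round 1 (k=5): L=203 R=181
Round 2 (k=27): L=181 R=213
Round 3 (k=38): L=213 R=16
Round 4 (k=19): L=16 R=226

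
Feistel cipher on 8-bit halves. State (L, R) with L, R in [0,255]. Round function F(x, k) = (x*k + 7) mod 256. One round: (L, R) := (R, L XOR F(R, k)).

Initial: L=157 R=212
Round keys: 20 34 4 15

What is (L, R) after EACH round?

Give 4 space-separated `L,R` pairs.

Answer: 212,10 10,143 143,73 73,193

Derivation:
Round 1 (k=20): L=212 R=10
Round 2 (k=34): L=10 R=143
Round 3 (k=4): L=143 R=73
Round 4 (k=15): L=73 R=193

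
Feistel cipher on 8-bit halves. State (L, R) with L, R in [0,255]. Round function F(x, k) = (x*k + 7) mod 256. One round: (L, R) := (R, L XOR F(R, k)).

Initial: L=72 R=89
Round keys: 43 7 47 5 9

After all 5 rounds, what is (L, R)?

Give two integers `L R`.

Round 1 (k=43): L=89 R=178
Round 2 (k=7): L=178 R=188
Round 3 (k=47): L=188 R=57
Round 4 (k=5): L=57 R=152
Round 5 (k=9): L=152 R=102

Answer: 152 102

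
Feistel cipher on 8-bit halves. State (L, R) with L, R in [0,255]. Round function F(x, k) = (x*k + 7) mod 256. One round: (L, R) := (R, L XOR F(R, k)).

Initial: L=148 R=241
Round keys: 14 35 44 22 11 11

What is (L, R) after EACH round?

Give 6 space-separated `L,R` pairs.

Round 1 (k=14): L=241 R=161
Round 2 (k=35): L=161 R=251
Round 3 (k=44): L=251 R=138
Round 4 (k=22): L=138 R=24
Round 5 (k=11): L=24 R=133
Round 6 (k=11): L=133 R=166

Answer: 241,161 161,251 251,138 138,24 24,133 133,166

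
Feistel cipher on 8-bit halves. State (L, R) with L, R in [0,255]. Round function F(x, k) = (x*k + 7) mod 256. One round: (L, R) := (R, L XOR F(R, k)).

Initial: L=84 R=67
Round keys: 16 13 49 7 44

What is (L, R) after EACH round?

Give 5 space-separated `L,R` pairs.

Answer: 67,99 99,77 77,167 167,213 213,4

Derivation:
Round 1 (k=16): L=67 R=99
Round 2 (k=13): L=99 R=77
Round 3 (k=49): L=77 R=167
Round 4 (k=7): L=167 R=213
Round 5 (k=44): L=213 R=4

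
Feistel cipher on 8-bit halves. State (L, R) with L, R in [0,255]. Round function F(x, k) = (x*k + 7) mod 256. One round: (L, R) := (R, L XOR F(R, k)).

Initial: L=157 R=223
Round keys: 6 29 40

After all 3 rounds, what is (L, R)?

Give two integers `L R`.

Round 1 (k=6): L=223 R=220
Round 2 (k=29): L=220 R=44
Round 3 (k=40): L=44 R=59

Answer: 44 59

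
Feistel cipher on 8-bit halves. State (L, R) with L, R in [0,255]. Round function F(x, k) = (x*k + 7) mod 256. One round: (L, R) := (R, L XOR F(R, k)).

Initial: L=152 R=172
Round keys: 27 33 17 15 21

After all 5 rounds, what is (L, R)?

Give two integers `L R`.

Round 1 (k=27): L=172 R=179
Round 2 (k=33): L=179 R=182
Round 3 (k=17): L=182 R=174
Round 4 (k=15): L=174 R=143
Round 5 (k=21): L=143 R=108

Answer: 143 108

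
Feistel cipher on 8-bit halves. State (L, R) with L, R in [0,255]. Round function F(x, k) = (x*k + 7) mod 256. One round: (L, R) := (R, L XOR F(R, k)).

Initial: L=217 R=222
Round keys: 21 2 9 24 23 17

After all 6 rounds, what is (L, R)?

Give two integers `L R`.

Round 1 (k=21): L=222 R=228
Round 2 (k=2): L=228 R=17
Round 3 (k=9): L=17 R=68
Round 4 (k=24): L=68 R=118
Round 5 (k=23): L=118 R=229
Round 6 (k=17): L=229 R=74

Answer: 229 74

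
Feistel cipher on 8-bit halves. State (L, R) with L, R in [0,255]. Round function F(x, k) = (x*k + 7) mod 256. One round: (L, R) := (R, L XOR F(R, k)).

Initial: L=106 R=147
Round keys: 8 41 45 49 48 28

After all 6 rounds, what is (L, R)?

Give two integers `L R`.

Answer: 144 110

Derivation:
Round 1 (k=8): L=147 R=245
Round 2 (k=41): L=245 R=215
Round 3 (k=45): L=215 R=39
Round 4 (k=49): L=39 R=169
Round 5 (k=48): L=169 R=144
Round 6 (k=28): L=144 R=110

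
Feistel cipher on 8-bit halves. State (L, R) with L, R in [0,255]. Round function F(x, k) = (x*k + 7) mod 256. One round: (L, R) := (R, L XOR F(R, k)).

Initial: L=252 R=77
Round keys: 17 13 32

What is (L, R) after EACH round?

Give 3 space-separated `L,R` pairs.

Answer: 77,216 216,178 178,159

Derivation:
Round 1 (k=17): L=77 R=216
Round 2 (k=13): L=216 R=178
Round 3 (k=32): L=178 R=159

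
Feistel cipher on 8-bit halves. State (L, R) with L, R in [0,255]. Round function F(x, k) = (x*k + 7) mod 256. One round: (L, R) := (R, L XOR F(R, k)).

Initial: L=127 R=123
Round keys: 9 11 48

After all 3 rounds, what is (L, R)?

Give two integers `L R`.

Answer: 229 210

Derivation:
Round 1 (k=9): L=123 R=37
Round 2 (k=11): L=37 R=229
Round 3 (k=48): L=229 R=210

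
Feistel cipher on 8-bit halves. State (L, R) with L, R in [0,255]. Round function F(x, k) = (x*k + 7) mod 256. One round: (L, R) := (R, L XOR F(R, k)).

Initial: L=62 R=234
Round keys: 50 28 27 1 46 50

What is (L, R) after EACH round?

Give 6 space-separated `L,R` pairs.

Answer: 234,133 133,121 121,79 79,47 47,54 54,188

Derivation:
Round 1 (k=50): L=234 R=133
Round 2 (k=28): L=133 R=121
Round 3 (k=27): L=121 R=79
Round 4 (k=1): L=79 R=47
Round 5 (k=46): L=47 R=54
Round 6 (k=50): L=54 R=188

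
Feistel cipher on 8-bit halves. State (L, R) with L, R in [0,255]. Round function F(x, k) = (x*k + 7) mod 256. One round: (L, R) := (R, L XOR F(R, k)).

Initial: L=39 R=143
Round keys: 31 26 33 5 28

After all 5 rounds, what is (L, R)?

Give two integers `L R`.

Answer: 87 93

Derivation:
Round 1 (k=31): L=143 R=127
Round 2 (k=26): L=127 R=98
Round 3 (k=33): L=98 R=214
Round 4 (k=5): L=214 R=87
Round 5 (k=28): L=87 R=93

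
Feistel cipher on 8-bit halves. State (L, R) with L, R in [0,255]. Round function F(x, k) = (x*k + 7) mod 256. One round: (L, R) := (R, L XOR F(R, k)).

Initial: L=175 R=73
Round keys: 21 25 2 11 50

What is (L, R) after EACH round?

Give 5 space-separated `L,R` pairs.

Round 1 (k=21): L=73 R=171
Round 2 (k=25): L=171 R=243
Round 3 (k=2): L=243 R=70
Round 4 (k=11): L=70 R=250
Round 5 (k=50): L=250 R=157

Answer: 73,171 171,243 243,70 70,250 250,157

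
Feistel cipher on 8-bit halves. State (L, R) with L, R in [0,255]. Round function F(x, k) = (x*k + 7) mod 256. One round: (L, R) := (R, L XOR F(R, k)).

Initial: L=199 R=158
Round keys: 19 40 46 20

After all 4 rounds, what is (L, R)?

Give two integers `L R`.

Answer: 227 170

Derivation:
Round 1 (k=19): L=158 R=6
Round 2 (k=40): L=6 R=105
Round 3 (k=46): L=105 R=227
Round 4 (k=20): L=227 R=170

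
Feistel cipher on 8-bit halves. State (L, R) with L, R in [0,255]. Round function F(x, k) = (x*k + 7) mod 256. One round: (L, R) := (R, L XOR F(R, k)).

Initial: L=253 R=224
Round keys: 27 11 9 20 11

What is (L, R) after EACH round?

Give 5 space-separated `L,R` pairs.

Answer: 224,90 90,5 5,110 110,154 154,203

Derivation:
Round 1 (k=27): L=224 R=90
Round 2 (k=11): L=90 R=5
Round 3 (k=9): L=5 R=110
Round 4 (k=20): L=110 R=154
Round 5 (k=11): L=154 R=203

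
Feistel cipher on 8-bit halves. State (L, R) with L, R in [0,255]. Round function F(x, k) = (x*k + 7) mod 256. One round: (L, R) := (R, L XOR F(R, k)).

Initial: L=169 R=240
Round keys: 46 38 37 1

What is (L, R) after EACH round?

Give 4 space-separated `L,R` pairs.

Answer: 240,142 142,235 235,112 112,156

Derivation:
Round 1 (k=46): L=240 R=142
Round 2 (k=38): L=142 R=235
Round 3 (k=37): L=235 R=112
Round 4 (k=1): L=112 R=156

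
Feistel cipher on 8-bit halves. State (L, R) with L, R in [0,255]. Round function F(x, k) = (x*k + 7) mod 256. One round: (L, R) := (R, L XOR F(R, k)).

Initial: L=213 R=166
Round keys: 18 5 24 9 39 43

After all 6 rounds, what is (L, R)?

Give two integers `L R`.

Answer: 77 45

Derivation:
Round 1 (k=18): L=166 R=102
Round 2 (k=5): L=102 R=163
Round 3 (k=24): L=163 R=41
Round 4 (k=9): L=41 R=219
Round 5 (k=39): L=219 R=77
Round 6 (k=43): L=77 R=45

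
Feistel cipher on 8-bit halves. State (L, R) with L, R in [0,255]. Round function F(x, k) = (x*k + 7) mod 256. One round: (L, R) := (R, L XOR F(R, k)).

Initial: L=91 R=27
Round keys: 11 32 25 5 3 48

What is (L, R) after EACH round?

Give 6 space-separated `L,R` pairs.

Round 1 (k=11): L=27 R=107
Round 2 (k=32): L=107 R=124
Round 3 (k=25): L=124 R=72
Round 4 (k=5): L=72 R=19
Round 5 (k=3): L=19 R=8
Round 6 (k=48): L=8 R=148

Answer: 27,107 107,124 124,72 72,19 19,8 8,148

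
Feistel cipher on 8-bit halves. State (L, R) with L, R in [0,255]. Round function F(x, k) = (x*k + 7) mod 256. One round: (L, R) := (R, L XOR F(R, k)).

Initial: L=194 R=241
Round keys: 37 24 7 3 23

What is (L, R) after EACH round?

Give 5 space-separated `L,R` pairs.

Answer: 241,30 30,38 38,15 15,18 18,170

Derivation:
Round 1 (k=37): L=241 R=30
Round 2 (k=24): L=30 R=38
Round 3 (k=7): L=38 R=15
Round 4 (k=3): L=15 R=18
Round 5 (k=23): L=18 R=170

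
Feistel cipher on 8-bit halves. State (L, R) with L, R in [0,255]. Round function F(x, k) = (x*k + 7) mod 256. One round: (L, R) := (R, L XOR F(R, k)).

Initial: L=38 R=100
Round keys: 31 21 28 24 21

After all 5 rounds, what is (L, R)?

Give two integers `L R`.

Answer: 163 84

Derivation:
Round 1 (k=31): L=100 R=5
Round 2 (k=21): L=5 R=20
Round 3 (k=28): L=20 R=50
Round 4 (k=24): L=50 R=163
Round 5 (k=21): L=163 R=84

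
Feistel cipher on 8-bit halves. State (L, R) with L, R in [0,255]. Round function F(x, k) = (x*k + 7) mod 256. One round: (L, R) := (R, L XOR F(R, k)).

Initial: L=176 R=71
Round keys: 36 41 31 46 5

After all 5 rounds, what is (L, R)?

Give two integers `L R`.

Round 1 (k=36): L=71 R=179
Round 2 (k=41): L=179 R=245
Round 3 (k=31): L=245 R=1
Round 4 (k=46): L=1 R=192
Round 5 (k=5): L=192 R=198

Answer: 192 198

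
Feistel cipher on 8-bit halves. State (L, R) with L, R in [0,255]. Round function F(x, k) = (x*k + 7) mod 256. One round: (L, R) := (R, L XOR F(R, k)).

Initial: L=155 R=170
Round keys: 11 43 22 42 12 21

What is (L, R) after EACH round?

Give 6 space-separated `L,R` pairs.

Answer: 170,206 206,11 11,55 55,6 6,120 120,217

Derivation:
Round 1 (k=11): L=170 R=206
Round 2 (k=43): L=206 R=11
Round 3 (k=22): L=11 R=55
Round 4 (k=42): L=55 R=6
Round 5 (k=12): L=6 R=120
Round 6 (k=21): L=120 R=217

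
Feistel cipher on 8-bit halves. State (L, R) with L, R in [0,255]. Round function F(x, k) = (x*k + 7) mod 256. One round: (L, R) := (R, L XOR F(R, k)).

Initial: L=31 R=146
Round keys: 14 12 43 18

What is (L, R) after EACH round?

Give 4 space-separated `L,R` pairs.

Answer: 146,28 28,197 197,2 2,238

Derivation:
Round 1 (k=14): L=146 R=28
Round 2 (k=12): L=28 R=197
Round 3 (k=43): L=197 R=2
Round 4 (k=18): L=2 R=238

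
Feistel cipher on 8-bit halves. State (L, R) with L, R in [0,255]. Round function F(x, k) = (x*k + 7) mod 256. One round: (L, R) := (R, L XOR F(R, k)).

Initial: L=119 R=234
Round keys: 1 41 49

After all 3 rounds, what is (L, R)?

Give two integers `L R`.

Round 1 (k=1): L=234 R=134
Round 2 (k=41): L=134 R=151
Round 3 (k=49): L=151 R=104

Answer: 151 104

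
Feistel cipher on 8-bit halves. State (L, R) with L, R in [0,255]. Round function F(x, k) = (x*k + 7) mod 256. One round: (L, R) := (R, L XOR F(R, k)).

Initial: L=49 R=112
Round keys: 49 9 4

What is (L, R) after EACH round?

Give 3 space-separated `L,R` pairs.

Round 1 (k=49): L=112 R=70
Round 2 (k=9): L=70 R=13
Round 3 (k=4): L=13 R=125

Answer: 112,70 70,13 13,125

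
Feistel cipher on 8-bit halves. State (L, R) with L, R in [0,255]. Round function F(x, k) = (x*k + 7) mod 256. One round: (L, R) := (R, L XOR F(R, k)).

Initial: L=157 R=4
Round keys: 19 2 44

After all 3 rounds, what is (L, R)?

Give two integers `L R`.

Answer: 167 117

Derivation:
Round 1 (k=19): L=4 R=206
Round 2 (k=2): L=206 R=167
Round 3 (k=44): L=167 R=117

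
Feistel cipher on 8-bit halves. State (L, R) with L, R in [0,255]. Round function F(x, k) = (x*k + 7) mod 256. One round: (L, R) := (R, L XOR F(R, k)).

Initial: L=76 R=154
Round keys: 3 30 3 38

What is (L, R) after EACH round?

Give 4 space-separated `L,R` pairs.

Round 1 (k=3): L=154 R=153
Round 2 (k=30): L=153 R=111
Round 3 (k=3): L=111 R=205
Round 4 (k=38): L=205 R=26

Answer: 154,153 153,111 111,205 205,26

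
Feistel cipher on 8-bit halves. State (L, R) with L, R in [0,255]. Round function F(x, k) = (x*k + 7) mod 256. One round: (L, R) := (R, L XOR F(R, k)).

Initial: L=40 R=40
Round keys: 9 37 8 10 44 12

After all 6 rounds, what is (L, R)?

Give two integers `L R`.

Answer: 179 46

Derivation:
Round 1 (k=9): L=40 R=71
Round 2 (k=37): L=71 R=98
Round 3 (k=8): L=98 R=80
Round 4 (k=10): L=80 R=69
Round 5 (k=44): L=69 R=179
Round 6 (k=12): L=179 R=46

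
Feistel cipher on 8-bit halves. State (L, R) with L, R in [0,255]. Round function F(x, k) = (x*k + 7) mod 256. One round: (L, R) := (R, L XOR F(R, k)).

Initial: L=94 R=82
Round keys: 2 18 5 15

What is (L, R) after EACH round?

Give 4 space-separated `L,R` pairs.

Answer: 82,245 245,19 19,147 147,183

Derivation:
Round 1 (k=2): L=82 R=245
Round 2 (k=18): L=245 R=19
Round 3 (k=5): L=19 R=147
Round 4 (k=15): L=147 R=183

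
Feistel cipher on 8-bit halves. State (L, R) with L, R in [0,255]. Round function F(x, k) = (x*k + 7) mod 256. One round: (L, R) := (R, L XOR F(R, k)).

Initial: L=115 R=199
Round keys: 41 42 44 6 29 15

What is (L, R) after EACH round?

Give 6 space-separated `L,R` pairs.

Round 1 (k=41): L=199 R=149
Round 2 (k=42): L=149 R=190
Round 3 (k=44): L=190 R=58
Round 4 (k=6): L=58 R=221
Round 5 (k=29): L=221 R=42
Round 6 (k=15): L=42 R=160

Answer: 199,149 149,190 190,58 58,221 221,42 42,160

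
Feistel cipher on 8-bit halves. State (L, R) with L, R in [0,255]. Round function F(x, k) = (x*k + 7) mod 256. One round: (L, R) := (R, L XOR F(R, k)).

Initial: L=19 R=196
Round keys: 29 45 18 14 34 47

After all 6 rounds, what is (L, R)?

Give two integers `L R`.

Round 1 (k=29): L=196 R=40
Round 2 (k=45): L=40 R=203
Round 3 (k=18): L=203 R=101
Round 4 (k=14): L=101 R=70
Round 5 (k=34): L=70 R=54
Round 6 (k=47): L=54 R=183

Answer: 54 183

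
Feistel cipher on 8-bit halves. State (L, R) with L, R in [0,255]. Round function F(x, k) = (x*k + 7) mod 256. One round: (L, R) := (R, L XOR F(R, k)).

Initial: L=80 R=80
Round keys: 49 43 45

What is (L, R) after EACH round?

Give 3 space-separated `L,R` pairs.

Answer: 80,7 7,100 100,156

Derivation:
Round 1 (k=49): L=80 R=7
Round 2 (k=43): L=7 R=100
Round 3 (k=45): L=100 R=156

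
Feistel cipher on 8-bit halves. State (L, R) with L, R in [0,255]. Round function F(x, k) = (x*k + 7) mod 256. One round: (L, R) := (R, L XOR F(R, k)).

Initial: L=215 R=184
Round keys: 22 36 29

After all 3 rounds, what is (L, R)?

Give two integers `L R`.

Answer: 191 170

Derivation:
Round 1 (k=22): L=184 R=0
Round 2 (k=36): L=0 R=191
Round 3 (k=29): L=191 R=170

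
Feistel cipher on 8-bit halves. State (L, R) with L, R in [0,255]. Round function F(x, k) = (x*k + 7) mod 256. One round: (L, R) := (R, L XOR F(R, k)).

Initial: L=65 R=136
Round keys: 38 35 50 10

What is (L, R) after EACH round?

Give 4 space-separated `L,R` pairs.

Round 1 (k=38): L=136 R=118
Round 2 (k=35): L=118 R=161
Round 3 (k=50): L=161 R=15
Round 4 (k=10): L=15 R=60

Answer: 136,118 118,161 161,15 15,60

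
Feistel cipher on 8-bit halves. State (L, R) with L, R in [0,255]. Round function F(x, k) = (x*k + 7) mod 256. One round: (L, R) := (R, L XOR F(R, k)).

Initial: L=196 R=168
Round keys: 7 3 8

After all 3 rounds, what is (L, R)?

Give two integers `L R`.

Round 1 (k=7): L=168 R=91
Round 2 (k=3): L=91 R=176
Round 3 (k=8): L=176 R=220

Answer: 176 220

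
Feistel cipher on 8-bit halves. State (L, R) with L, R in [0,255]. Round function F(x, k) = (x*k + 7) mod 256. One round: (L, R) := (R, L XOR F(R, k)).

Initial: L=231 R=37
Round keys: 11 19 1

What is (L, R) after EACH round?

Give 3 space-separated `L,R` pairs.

Round 1 (k=11): L=37 R=121
Round 2 (k=19): L=121 R=39
Round 3 (k=1): L=39 R=87

Answer: 37,121 121,39 39,87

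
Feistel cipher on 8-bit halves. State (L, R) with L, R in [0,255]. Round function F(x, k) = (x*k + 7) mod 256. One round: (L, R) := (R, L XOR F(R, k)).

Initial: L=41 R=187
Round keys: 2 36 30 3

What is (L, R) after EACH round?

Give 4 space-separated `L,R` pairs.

Round 1 (k=2): L=187 R=84
Round 2 (k=36): L=84 R=108
Round 3 (k=30): L=108 R=251
Round 4 (k=3): L=251 R=148

Answer: 187,84 84,108 108,251 251,148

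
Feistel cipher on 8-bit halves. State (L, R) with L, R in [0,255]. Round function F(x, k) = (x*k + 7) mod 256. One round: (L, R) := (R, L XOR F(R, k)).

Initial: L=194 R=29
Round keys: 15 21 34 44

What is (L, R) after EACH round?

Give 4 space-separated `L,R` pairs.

Answer: 29,120 120,194 194,179 179,9

Derivation:
Round 1 (k=15): L=29 R=120
Round 2 (k=21): L=120 R=194
Round 3 (k=34): L=194 R=179
Round 4 (k=44): L=179 R=9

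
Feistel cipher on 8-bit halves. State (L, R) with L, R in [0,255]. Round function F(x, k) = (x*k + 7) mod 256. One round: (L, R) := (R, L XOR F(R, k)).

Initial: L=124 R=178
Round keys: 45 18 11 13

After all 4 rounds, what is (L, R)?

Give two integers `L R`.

Answer: 133 75

Derivation:
Round 1 (k=45): L=178 R=45
Round 2 (k=18): L=45 R=131
Round 3 (k=11): L=131 R=133
Round 4 (k=13): L=133 R=75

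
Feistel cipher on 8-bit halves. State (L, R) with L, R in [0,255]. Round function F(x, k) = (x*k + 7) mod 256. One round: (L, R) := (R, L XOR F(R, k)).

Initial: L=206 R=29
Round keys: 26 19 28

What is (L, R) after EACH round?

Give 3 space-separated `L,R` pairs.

Round 1 (k=26): L=29 R=55
Round 2 (k=19): L=55 R=1
Round 3 (k=28): L=1 R=20

Answer: 29,55 55,1 1,20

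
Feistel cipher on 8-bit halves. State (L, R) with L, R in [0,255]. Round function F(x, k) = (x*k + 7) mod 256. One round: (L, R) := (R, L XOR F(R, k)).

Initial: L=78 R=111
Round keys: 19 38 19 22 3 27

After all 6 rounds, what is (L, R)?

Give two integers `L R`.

Round 1 (k=19): L=111 R=10
Round 2 (k=38): L=10 R=236
Round 3 (k=19): L=236 R=129
Round 4 (k=22): L=129 R=241
Round 5 (k=3): L=241 R=91
Round 6 (k=27): L=91 R=81

Answer: 91 81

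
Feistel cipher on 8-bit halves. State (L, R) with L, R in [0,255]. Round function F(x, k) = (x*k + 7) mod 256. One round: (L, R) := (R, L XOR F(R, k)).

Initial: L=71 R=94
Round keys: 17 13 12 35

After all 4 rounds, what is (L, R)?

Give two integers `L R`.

Round 1 (k=17): L=94 R=2
Round 2 (k=13): L=2 R=127
Round 3 (k=12): L=127 R=249
Round 4 (k=35): L=249 R=109

Answer: 249 109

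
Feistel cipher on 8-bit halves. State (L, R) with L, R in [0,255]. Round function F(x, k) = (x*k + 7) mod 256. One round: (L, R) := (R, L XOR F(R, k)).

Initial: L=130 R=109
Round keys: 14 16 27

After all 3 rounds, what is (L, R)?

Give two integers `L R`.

Answer: 154 58

Derivation:
Round 1 (k=14): L=109 R=127
Round 2 (k=16): L=127 R=154
Round 3 (k=27): L=154 R=58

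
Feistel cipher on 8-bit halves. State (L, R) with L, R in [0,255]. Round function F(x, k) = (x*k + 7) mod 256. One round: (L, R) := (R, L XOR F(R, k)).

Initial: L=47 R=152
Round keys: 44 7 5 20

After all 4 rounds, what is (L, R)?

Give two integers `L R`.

Answer: 66 136

Derivation:
Round 1 (k=44): L=152 R=8
Round 2 (k=7): L=8 R=167
Round 3 (k=5): L=167 R=66
Round 4 (k=20): L=66 R=136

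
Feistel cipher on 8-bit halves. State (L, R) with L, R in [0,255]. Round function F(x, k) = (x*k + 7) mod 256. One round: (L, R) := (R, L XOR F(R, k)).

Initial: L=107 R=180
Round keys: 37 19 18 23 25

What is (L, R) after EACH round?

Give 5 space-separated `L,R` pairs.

Round 1 (k=37): L=180 R=96
Round 2 (k=19): L=96 R=147
Round 3 (k=18): L=147 R=61
Round 4 (k=23): L=61 R=17
Round 5 (k=25): L=17 R=141

Answer: 180,96 96,147 147,61 61,17 17,141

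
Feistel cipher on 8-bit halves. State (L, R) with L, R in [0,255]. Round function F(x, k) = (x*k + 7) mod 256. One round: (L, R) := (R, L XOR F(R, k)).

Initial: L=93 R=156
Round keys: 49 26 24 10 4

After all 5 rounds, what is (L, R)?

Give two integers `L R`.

Round 1 (k=49): L=156 R=190
Round 2 (k=26): L=190 R=207
Round 3 (k=24): L=207 R=209
Round 4 (k=10): L=209 R=254
Round 5 (k=4): L=254 R=46

Answer: 254 46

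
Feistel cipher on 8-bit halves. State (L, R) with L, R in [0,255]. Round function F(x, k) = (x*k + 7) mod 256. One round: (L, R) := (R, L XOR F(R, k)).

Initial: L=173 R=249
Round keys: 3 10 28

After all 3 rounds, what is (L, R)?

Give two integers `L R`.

Round 1 (k=3): L=249 R=95
Round 2 (k=10): L=95 R=68
Round 3 (k=28): L=68 R=40

Answer: 68 40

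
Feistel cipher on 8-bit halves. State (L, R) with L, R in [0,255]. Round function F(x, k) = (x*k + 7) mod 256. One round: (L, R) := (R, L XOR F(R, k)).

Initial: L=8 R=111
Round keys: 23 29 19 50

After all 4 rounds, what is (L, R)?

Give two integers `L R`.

Answer: 143 117

Derivation:
Round 1 (k=23): L=111 R=8
Round 2 (k=29): L=8 R=128
Round 3 (k=19): L=128 R=143
Round 4 (k=50): L=143 R=117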